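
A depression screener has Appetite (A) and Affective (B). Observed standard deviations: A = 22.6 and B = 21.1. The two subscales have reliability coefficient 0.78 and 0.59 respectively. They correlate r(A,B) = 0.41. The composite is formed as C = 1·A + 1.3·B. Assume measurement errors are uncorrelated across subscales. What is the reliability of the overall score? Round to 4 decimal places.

Var(C) = 22.6² + 1.3²·21.1² + 2·[1.3·22.6·21.1·0.41] = 1263.16 + 508.333 = 1771.5.
Because errors are independent across components, Cov(Tᵢ,Tⱼ) = Cov(Xᵢ,Xⱼ); the off-diagonal part of the true-score variance is the same as above.
True-score variance = [22.6²·0.78 + 1.3²·21.1²·0.59] + 508.333 = 842.312 + 508.333 = 1350.64.
Reliability = 1350.64 / 1771.5 = 0.7624.

0.7624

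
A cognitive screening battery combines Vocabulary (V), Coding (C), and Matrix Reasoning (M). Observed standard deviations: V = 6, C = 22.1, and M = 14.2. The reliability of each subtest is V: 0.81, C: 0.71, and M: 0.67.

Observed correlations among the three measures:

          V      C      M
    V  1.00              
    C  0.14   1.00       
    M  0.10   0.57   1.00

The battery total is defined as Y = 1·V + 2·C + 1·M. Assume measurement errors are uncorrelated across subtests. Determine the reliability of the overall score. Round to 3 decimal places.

Var(Y) = 6² + 2²·22.1² + 14.2² + 2·[2·6·22.1·0.14 + 6·14.2·0.10 + 2·22.1·14.2·0.57] = 2191.28 + 806.806 = 2998.09.
With uncorrelated errors the cross-covariances are all true-score covariance, so they carry over unchanged; only the diagonal terms shrink to ρᵢσᵢ².
True-score variance = [6²·0.81 + 2²·22.1²·0.71 + 14.2²·0.67] + 806.806 = 1551.34 + 806.806 = 2358.15.
Reliability = 2358.15 / 2998.09 = 0.787.

0.787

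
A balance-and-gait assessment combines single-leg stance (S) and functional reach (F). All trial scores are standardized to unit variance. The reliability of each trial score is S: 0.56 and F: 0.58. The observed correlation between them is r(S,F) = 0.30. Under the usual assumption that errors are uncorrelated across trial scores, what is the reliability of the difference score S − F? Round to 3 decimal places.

0.386

Var(S−F) = 1 + 1 − 2·0.30 = 2 − 0.6 = 1.4.
Because errors are independent across components, Cov(Tᵢ,Tⱼ) = Cov(Xᵢ,Xⱼ); the off-diagonal part of the true-score variance is the same as above.
True-score variance = [0.56 + 0.58] − 0.6 = 1.14 − 0.6 = 0.54.
Reliability = 0.54 / 1.4 = 0.386.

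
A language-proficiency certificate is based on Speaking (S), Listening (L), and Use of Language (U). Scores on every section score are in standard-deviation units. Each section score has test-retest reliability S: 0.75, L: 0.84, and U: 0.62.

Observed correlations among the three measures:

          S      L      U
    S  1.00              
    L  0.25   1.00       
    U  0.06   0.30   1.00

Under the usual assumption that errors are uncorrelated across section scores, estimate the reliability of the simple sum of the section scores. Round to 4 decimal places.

Var(S+L+U) = 3 + 2·[0.25 + 0.06 + 0.30] = 3 + 1.22 = 4.22.
Because errors are independent across components, Cov(Tᵢ,Tⱼ) = Cov(Xᵢ,Xⱼ); the off-diagonal part of the true-score variance is the same as above.
True-score variance = [0.75 + 0.84 + 0.62] + 1.22 = 2.21 + 1.22 = 3.43.
Reliability = 3.43 / 4.22 = 0.8128.

0.8128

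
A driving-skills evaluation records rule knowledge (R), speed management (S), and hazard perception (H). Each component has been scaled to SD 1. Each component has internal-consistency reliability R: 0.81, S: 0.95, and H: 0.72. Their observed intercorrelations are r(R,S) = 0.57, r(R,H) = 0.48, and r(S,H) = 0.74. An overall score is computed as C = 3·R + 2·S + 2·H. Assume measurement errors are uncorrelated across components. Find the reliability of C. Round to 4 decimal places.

0.9147

Var(C) = 3² + 2² + 2² + 2·[6·0.57 + 6·0.48 + 4·0.74] = 17 + 18.52 = 35.52.
Because errors are independent across components, Cov(Tᵢ,Tⱼ) = Cov(Xᵢ,Xⱼ); the off-diagonal part of the true-score variance is the same as above.
True-score variance = [3²·0.81 + 2²·0.95 + 2²·0.72] + 18.52 = 13.97 + 18.52 = 32.49.
Reliability = 32.49 / 35.52 = 0.9147.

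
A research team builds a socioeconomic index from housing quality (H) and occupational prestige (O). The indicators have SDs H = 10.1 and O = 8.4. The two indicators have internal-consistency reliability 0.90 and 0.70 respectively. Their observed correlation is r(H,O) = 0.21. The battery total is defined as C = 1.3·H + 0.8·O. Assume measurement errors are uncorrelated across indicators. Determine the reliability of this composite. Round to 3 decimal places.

0.879

Var(C) = 1.3²·10.1² + 0.8²·8.4² + 2·[1.04·10.1·8.4·0.21] = 217.555 + 37.0581 = 254.613.
Because errors are independent across components, Cov(Tᵢ,Tⱼ) = Cov(Xᵢ,Xⱼ); the off-diagonal part of the true-score variance is the same as above.
True-score variance = [1.3²·10.1²·0.90 + 0.8²·8.4²·0.70] + 37.0581 = 186.768 + 37.0581 = 223.826.
Reliability = 223.826 / 254.613 = 0.879.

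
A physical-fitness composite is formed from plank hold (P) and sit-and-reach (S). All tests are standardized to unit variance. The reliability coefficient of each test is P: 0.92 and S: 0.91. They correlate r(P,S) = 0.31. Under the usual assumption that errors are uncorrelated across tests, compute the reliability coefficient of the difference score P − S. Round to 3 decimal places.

Var(P−S) = 1 + 1 − 2·0.31 = 2 − 0.62 = 1.38.
With uncorrelated errors the cross-covariances are all true-score covariance, so they carry over unchanged; only the diagonal terms shrink to ρᵢσᵢ².
True-score variance = [0.92 + 0.91] − 0.62 = 1.83 − 0.62 = 1.21.
Reliability = 1.21 / 1.38 = 0.877.

0.877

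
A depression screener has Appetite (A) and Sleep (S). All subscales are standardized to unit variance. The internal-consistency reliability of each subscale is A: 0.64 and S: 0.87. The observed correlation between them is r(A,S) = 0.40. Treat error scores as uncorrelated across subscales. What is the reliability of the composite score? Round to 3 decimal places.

Var(A+S) = 2 + 2·[0.40] = 2 + 0.8 = 2.8.
With uncorrelated errors the cross-covariances are all true-score covariance, so they carry over unchanged; only the diagonal terms shrink to ρᵢσᵢ².
True-score variance = [0.64 + 0.87] + 0.8 = 1.51 + 0.8 = 2.31.
Reliability = 2.31 / 2.8 = 0.825.

0.825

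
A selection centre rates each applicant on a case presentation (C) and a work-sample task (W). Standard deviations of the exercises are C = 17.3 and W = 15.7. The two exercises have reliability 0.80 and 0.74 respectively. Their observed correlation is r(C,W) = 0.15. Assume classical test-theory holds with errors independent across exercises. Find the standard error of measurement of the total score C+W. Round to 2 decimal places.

11.13

Var(total) = 545.78 + 81.483 = 627.263.
True-score variance = 421.835 + 81.483 = 503.318, so reliability = 0.8024.
Error variance = 627.263 − 503.318 = 123.945; SEM = √123.945 = 11.13.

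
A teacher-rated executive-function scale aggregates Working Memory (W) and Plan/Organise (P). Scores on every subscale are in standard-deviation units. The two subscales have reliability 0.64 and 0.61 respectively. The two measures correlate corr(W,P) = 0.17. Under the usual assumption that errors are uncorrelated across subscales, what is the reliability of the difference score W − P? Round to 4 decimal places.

Var(W−P) = 1 + 1 − 2·0.17 = 2 − 0.34 = 1.66.
Under uncorrelated errors the observed covariances equal the true-score covariances, so only the own-variance terms attenuate.
True-score variance = [0.64 + 0.61] − 0.34 = 1.25 − 0.34 = 0.91.
Reliability = 0.91 / 1.66 = 0.5482.

0.5482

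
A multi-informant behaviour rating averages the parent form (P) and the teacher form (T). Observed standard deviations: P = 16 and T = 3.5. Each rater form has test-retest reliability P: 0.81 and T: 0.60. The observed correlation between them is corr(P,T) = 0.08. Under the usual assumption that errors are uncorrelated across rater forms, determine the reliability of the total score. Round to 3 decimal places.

0.807

Var(P+T) = 16² + 3.5² + 2·[16·3.5·0.08] = 268.25 + 8.96 = 277.21.
Because errors are independent across components, Cov(Tᵢ,Tⱼ) = Cov(Xᵢ,Xⱼ); the off-diagonal part of the true-score variance is the same as above.
True-score variance = [16²·0.81 + 3.5²·0.60] + 8.96 = 214.71 + 8.96 = 223.67.
Reliability = 223.67 / 277.21 = 0.807.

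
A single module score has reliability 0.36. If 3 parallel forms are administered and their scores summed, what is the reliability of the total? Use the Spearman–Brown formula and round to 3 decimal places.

0.628

ρ_k = kρ / (1 + (k−1)ρ) = 3·0.36 / (1 + 2·0.36) = 1.080 / 1.720 = 0.628.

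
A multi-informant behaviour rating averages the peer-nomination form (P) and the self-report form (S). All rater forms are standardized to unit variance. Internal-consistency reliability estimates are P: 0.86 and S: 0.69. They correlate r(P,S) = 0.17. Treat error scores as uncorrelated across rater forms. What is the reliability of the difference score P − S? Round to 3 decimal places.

Var(P−S) = 1 + 1 − 2·0.17 = 2 − 0.34 = 1.66.
Under uncorrelated errors the observed covariances equal the true-score covariances, so only the own-variance terms attenuate.
True-score variance = [0.86 + 0.69] − 0.34 = 1.55 − 0.34 = 1.21.
Reliability = 1.21 / 1.66 = 0.729.

0.729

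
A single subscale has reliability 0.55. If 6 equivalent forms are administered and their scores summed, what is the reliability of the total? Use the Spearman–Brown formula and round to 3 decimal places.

ρ_k = kρ / (1 + (k−1)ρ) = 6·0.55 / (1 + 5·0.55) = 3.300 / 3.750 = 0.880.

0.880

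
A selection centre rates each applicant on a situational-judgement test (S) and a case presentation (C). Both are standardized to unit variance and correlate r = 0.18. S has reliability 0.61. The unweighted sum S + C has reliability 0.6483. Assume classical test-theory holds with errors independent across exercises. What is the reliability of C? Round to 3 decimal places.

0.560

Var(S+C) = 2 + 2·0.18 = 2.360.
True-score variance = ρ_S + ρ_C + 2·0.18, so 0.6483 = (0.61 + ρ_C + 0.36) / 2.360.
ρ_C = 0.6483·2.360 − 0.61 − 0.36 = 0.560.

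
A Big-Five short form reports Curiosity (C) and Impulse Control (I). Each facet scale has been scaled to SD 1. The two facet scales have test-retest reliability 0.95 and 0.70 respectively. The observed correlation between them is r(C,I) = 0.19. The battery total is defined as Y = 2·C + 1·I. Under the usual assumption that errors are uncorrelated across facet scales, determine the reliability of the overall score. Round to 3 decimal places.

Var(Y) = 2² + 1 + 2·[2·0.19] = 5 + 0.76 = 5.76.
Under uncorrelated errors the observed covariances equal the true-score covariances, so only the own-variance terms attenuate.
True-score variance = [2²·0.95 + 0.70] + 0.76 = 4.5 + 0.76 = 5.26.
Reliability = 5.26 / 5.76 = 0.913.

0.913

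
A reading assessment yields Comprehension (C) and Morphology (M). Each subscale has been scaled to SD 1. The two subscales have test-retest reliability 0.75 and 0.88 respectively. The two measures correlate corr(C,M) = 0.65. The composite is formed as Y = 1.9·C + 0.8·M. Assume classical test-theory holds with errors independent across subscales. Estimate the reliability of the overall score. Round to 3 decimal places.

Var(Y) = 1.9² + 0.8² + 2·[1.52·0.65] = 4.25 + 1.976 = 6.226.
Under uncorrelated errors the observed covariances equal the true-score covariances, so only the own-variance terms attenuate.
True-score variance = [1.9²·0.75 + 0.8²·0.88] + 1.976 = 3.2707 + 1.976 = 5.2467.
Reliability = 5.2467 / 6.226 = 0.843.

0.843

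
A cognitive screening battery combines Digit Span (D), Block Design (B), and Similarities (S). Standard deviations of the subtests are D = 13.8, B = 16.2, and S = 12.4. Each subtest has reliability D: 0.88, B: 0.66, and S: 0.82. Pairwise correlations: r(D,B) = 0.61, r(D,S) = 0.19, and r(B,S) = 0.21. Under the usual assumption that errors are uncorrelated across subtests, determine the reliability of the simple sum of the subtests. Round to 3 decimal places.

0.864

Var(D+B+S) = 13.8² + 16.2² + 12.4² + 2·[13.8·16.2·0.61 + 13.8·12.4·0.19 + 16.2·12.4·0.21] = 606.64 + 422.138 = 1028.78.
With uncorrelated errors the cross-covariances are all true-score covariance, so they carry over unchanged; only the diagonal terms shrink to ρᵢσᵢ².
True-score variance = [13.8²·0.88 + 16.2²·0.66 + 12.4²·0.82] + 422.138 = 466.881 + 422.138 = 889.019.
Reliability = 889.019 / 1028.78 = 0.864.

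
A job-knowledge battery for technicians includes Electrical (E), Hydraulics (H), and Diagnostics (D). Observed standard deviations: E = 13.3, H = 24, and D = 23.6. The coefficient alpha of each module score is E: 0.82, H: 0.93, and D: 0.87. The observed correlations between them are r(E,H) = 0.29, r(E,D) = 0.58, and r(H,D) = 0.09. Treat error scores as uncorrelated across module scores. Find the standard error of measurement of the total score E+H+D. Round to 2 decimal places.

Var(total) = 1309.85 + 651.189 = 1961.04.
True-score variance = 1165.29 + 651.189 = 1816.47, so reliability = 0.9263.
Error variance = 1961.04 − 1816.47 = 144.565; SEM = √144.565 = 12.02.

12.02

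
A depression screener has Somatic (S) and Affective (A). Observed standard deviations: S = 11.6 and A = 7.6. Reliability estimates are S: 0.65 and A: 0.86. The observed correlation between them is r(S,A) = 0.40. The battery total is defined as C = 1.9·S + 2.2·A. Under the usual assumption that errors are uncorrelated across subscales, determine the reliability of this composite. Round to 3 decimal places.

Var(C) = 1.9²·11.6² + 2.2²·7.6² + 2·[4.18·11.6·7.6·0.40] = 765.32 + 294.807 = 1060.13.
Because errors are independent across components, Cov(Tᵢ,Tⱼ) = Cov(Xᵢ,Xⱼ); the off-diagonal part of the true-score variance is the same as above.
True-score variance = [1.9²·11.6²·0.65 + 2.2²·7.6²·0.86] + 294.807 = 556.165 + 294.807 = 850.972.
Reliability = 850.972 / 1060.13 = 0.803.

0.803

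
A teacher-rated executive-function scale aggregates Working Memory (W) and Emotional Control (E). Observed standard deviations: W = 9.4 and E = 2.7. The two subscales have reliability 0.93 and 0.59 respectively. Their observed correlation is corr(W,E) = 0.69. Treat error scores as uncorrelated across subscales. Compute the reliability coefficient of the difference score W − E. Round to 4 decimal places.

Var(W−E) = 9.4² + 2.7² − 2·9.4·2.7·0.69 = 95.65 − 35.0244 = 60.6256.
Under uncorrelated errors the observed covariances equal the true-score covariances, so only the own-variance terms attenuate.
True-score variance = [9.4²·0.93 + 2.7²·0.59] − 35.0244 = 86.4759 − 35.0244 = 51.4515.
Reliability = 51.4515 / 60.6256 = 0.8487.

0.8487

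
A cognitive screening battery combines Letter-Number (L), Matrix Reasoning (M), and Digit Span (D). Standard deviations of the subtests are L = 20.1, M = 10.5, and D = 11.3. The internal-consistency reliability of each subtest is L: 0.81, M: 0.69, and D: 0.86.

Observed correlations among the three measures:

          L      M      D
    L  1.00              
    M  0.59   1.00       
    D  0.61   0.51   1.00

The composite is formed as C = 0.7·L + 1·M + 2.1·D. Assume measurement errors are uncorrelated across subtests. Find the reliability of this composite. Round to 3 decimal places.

0.912

Var(C) = 0.7²·20.1² + 10.5² + 2.1²·11.3² + 2·[0.7·20.1·10.5·0.59 + 1.47·20.1·11.3·0.61 + 2.1·10.5·11.3·0.51] = 871.328 + 835.811 = 1707.14.
Because errors are independent across components, Cov(Tᵢ,Tⱼ) = Cov(Xᵢ,Xⱼ); the off-diagonal part of the true-score variance is the same as above.
True-score variance = [0.7²·20.1²·0.81 + 10.5²·0.69 + 2.1²·11.3²·0.86] + 835.811 = 720.701 + 835.811 = 1556.51.
Reliability = 1556.51 / 1707.14 = 0.912.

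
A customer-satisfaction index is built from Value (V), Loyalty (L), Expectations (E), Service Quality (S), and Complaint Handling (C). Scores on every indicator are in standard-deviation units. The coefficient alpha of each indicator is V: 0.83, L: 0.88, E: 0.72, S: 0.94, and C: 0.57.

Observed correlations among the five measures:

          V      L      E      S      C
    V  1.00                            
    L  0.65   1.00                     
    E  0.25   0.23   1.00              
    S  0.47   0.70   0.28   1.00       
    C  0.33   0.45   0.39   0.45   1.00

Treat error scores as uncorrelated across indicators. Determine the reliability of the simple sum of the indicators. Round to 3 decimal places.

0.921

Var(V+L+E+S+C) = 5 + 2·[0.65 + 0.25 + 0.47 + 0.33 + 0.23 + 0.70 + 0.45 + 0.28 + 0.39 + 0.45] = 5 + 8.4 = 13.4.
With uncorrelated errors the cross-covariances are all true-score covariance, so they carry over unchanged; only the diagonal terms shrink to ρᵢσᵢ².
True-score variance = [0.83 + 0.88 + 0.72 + 0.94 + 0.57] + 8.4 = 3.94 + 8.4 = 12.34.
Reliability = 12.34 / 13.4 = 0.921.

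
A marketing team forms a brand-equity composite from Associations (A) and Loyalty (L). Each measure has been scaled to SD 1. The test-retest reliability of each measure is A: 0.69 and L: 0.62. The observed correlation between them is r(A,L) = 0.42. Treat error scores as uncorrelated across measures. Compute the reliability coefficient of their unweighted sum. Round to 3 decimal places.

0.757

Var(A+L) = 2 + 2·[0.42] = 2 + 0.84 = 2.84.
Because errors are independent across components, Cov(Tᵢ,Tⱼ) = Cov(Xᵢ,Xⱼ); the off-diagonal part of the true-score variance is the same as above.
True-score variance = [0.69 + 0.62] + 0.84 = 1.31 + 0.84 = 2.15.
Reliability = 2.15 / 2.84 = 0.757.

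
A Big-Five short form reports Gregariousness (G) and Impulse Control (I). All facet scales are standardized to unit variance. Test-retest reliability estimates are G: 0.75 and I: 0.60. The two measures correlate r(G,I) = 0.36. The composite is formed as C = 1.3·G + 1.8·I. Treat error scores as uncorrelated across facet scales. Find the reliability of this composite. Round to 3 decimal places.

Var(C) = 1.3² + 1.8² + 2·[2.34·0.36] = 4.93 + 1.6848 = 6.6148.
Because errors are independent across components, Cov(Tᵢ,Tⱼ) = Cov(Xᵢ,Xⱼ); the off-diagonal part of the true-score variance is the same as above.
True-score variance = [1.3²·0.75 + 1.8²·0.60] + 1.6848 = 3.2115 + 1.6848 = 4.8963.
Reliability = 4.8963 / 6.6148 = 0.740.

0.740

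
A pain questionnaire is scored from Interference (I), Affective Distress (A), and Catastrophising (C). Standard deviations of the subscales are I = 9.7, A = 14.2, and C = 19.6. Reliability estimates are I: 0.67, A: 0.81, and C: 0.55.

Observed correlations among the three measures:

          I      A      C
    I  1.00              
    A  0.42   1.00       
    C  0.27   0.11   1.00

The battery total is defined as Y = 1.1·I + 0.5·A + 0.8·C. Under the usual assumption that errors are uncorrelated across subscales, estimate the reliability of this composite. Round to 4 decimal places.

0.7319

Var(Y) = 1.1²·9.7² + 0.5²·14.2² + 0.8²·19.6² + 2·[0.55·9.7·14.2·0.42 + 0.88·9.7·19.6·0.27 + 0.4·14.2·19.6·0.11] = 410.121 + 178.473 = 588.594.
With uncorrelated errors the cross-covariances are all true-score covariance, so they carry over unchanged; only the diagonal terms shrink to ρᵢσᵢ².
True-score variance = [1.1²·9.7²·0.67 + 0.5²·14.2²·0.81 + 0.8²·19.6²·0.55] + 178.473 = 252.335 + 178.473 = 430.808.
Reliability = 430.808 / 588.594 = 0.7319.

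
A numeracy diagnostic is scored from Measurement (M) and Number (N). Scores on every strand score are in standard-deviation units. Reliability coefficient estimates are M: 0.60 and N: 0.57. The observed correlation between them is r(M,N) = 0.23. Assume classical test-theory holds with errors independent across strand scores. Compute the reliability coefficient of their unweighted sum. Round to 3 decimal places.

Var(M+N) = 2 + 2·[0.23] = 2 + 0.46 = 2.46.
With uncorrelated errors the cross-covariances are all true-score covariance, so they carry over unchanged; only the diagonal terms shrink to ρᵢσᵢ².
True-score variance = [0.60 + 0.57] + 0.46 = 1.17 + 0.46 = 1.63.
Reliability = 1.63 / 2.46 = 0.663.

0.663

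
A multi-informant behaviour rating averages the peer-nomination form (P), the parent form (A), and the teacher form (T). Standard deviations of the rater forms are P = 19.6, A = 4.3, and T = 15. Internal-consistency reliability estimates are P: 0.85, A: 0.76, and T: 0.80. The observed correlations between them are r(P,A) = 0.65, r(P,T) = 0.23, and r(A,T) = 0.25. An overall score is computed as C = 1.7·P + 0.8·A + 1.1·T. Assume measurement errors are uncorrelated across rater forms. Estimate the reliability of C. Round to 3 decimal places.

Var(C) = 1.7²·19.6² + 0.8²·4.3² + 1.1²·15² + 2·[1.36·19.6·4.3·0.65 + 1.87·19.6·15·0.23 + 0.88·4.3·15·0.25] = 1394.31 + 430.286 = 1824.59.
With uncorrelated errors the cross-covariances are all true-score covariance, so they carry over unchanged; only the diagonal terms shrink to ρᵢσᵢ².
True-score variance = [1.7²·19.6²·0.85 + 0.8²·4.3²·0.76 + 1.1²·15²·0.80] + 430.286 = 1170.48 + 430.286 = 1600.77.
Reliability = 1600.77 / 1824.59 = 0.877.

0.877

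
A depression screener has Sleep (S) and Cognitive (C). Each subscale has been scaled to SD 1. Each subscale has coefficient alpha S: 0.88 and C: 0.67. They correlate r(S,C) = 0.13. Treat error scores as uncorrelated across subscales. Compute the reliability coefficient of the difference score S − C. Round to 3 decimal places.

Var(S−C) = 1 + 1 − 2·0.13 = 2 − 0.26 = 1.74.
Under uncorrelated errors the observed covariances equal the true-score covariances, so only the own-variance terms attenuate.
True-score variance = [0.88 + 0.67] − 0.26 = 1.55 − 0.26 = 1.29.
Reliability = 1.29 / 1.74 = 0.741.

0.741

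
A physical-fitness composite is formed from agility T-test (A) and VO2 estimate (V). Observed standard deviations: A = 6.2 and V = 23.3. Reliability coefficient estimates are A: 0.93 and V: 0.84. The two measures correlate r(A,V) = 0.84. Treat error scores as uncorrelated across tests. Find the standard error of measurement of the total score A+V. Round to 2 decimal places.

Var(total) = 581.33 + 242.693 = 824.023.
True-score variance = 491.777 + 242.693 = 734.47, so reliability = 0.8913.
Error variance = 824.023 − 734.47 = 89.5532; SEM = √89.5532 = 9.46.

9.46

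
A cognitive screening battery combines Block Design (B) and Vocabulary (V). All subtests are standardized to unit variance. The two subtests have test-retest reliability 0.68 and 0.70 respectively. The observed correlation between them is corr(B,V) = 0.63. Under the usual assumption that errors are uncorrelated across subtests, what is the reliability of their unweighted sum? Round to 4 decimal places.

Var(B+V) = 2 + 2·[0.63] = 2 + 1.26 = 3.26.
Because errors are independent across components, Cov(Tᵢ,Tⱼ) = Cov(Xᵢ,Xⱼ); the off-diagonal part of the true-score variance is the same as above.
True-score variance = [0.68 + 0.70] + 1.26 = 1.38 + 1.26 = 2.64.
Reliability = 2.64 / 3.26 = 0.8098.

0.8098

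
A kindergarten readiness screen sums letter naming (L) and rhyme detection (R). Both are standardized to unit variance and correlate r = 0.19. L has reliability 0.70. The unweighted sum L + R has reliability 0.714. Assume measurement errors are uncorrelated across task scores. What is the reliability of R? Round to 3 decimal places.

0.619

Var(L+R) = 2 + 2·0.19 = 2.380.
True-score variance = ρ_L + ρ_R + 2·0.19, so 0.714 = (0.70 + ρ_R + 0.38) / 2.380.
ρ_R = 0.714·2.380 − 0.70 − 0.38 = 0.619.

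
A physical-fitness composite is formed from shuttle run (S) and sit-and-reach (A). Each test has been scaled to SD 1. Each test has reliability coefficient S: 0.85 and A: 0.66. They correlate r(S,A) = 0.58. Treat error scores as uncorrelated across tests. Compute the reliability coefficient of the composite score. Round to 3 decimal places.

Var(S+A) = 2 + 2·[0.58] = 2 + 1.16 = 3.16.
With uncorrelated errors the cross-covariances are all true-score covariance, so they carry over unchanged; only the diagonal terms shrink to ρᵢσᵢ².
True-score variance = [0.85 + 0.66] + 1.16 = 1.51 + 1.16 = 2.67.
Reliability = 2.67 / 3.16 = 0.845.

0.845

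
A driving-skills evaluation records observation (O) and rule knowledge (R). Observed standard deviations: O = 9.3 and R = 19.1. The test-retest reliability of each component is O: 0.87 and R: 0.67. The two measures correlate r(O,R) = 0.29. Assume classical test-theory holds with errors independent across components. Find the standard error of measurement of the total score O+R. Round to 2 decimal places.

Var(total) = 451.3 + 103.025 = 554.325.
True-score variance = 319.669 + 103.025 = 422.694, so reliability = 0.7625.
Error variance = 554.325 − 422.694 = 131.631; SEM = √131.631 = 11.47.

11.47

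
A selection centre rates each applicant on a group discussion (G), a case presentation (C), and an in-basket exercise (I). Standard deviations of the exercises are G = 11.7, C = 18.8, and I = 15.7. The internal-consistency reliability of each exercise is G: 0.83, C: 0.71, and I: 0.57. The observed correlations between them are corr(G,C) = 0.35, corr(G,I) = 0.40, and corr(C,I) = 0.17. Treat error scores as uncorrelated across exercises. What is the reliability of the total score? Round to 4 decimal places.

Var(G+C+I) = 11.7² + 18.8² + 15.7² + 2·[11.7·18.8·0.35 + 11.7·15.7·0.40 + 18.8·15.7·0.17] = 736.82 + 401.278 = 1138.1.
Because errors are independent across components, Cov(Tᵢ,Tⱼ) = Cov(Xᵢ,Xⱼ); the off-diagonal part of the true-score variance is the same as above.
True-score variance = [11.7²·0.83 + 18.8²·0.71 + 15.7²·0.57] + 401.278 = 505.06 + 401.278 = 906.339.
Reliability = 906.339 / 1138.1 = 0.7964.

0.7964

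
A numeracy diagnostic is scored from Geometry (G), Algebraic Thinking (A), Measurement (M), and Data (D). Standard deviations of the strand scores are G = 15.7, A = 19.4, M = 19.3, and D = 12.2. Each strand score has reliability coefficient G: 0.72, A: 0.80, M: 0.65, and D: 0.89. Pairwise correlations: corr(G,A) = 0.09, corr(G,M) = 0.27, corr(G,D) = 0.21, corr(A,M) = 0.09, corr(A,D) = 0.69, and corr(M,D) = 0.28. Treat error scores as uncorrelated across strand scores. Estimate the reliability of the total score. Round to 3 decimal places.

Var(G+A+M+D) = 15.7² + 19.4² + 19.3² + 12.2² + 2·[15.7·19.4·0.09 + 15.7·19.3·0.27 + 15.7·12.2·0.21 + 19.4·19.3·0.09 + 19.4·12.2·0.69 + 19.3·12.2·0.28] = 1144.18 + 824.768 = 1968.95.
Under uncorrelated errors the observed covariances equal the true-score covariances, so only the own-variance terms attenuate.
True-score variance = [15.7²·0.72 + 19.4²·0.80 + 19.3²·0.65 + 12.2²·0.89] + 824.768 = 853.147 + 824.768 = 1677.92.
Reliability = 1677.92 / 1968.95 = 0.852.

0.852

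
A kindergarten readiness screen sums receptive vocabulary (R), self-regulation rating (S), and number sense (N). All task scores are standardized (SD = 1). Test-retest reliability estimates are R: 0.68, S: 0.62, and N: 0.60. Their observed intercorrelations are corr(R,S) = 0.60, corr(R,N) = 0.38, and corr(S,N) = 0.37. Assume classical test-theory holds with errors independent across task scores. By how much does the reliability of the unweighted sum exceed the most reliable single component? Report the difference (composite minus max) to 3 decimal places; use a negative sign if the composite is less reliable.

0.127

Var(sum) = 3 + 2.7 = 5.7; true-score variance = 1.9 + 2.7 = 4.6; composite reliability = 0.8070.
Max component reliability = 0.6800.
Difference = 0.8070 − 0.6800 = 0.127.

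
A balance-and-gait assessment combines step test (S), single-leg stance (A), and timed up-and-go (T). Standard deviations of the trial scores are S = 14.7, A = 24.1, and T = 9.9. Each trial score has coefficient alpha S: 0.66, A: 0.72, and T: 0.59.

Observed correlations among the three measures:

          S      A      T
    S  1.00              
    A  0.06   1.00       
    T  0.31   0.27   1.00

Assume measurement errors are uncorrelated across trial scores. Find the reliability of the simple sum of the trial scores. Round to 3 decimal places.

Var(S+A+T) = 14.7² + 24.1² + 9.9² + 2·[14.7·24.1·0.06 + 14.7·9.9·0.31 + 24.1·9.9·0.27] = 894.91 + 261.58 = 1156.49.
Because errors are independent across components, Cov(Tᵢ,Tⱼ) = Cov(Xᵢ,Xⱼ); the off-diagonal part of the true-score variance is the same as above.
True-score variance = [14.7²·0.66 + 24.1²·0.72 + 9.9²·0.59] + 261.58 = 618.629 + 261.58 = 880.208.
Reliability = 880.208 / 1156.49 = 0.761.

0.761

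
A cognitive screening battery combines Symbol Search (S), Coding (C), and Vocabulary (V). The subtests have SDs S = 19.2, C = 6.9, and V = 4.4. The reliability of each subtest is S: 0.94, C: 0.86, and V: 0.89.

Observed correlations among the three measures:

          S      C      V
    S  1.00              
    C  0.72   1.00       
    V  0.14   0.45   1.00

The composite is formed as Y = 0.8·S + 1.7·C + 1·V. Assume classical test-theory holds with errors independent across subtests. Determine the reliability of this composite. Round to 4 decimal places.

0.9505

Var(Y) = 0.8²·19.2² + 1.7²·6.9² + 4.4² + 2·[1.36·19.2·6.9·0.72 + 0.8·19.2·4.4·0.14 + 1.7·6.9·4.4·0.45] = 392.883 + 324.823 = 717.706.
With uncorrelated errors the cross-covariances are all true-score covariance, so they carry over unchanged; only the diagonal terms shrink to ρᵢσᵢ².
True-score variance = [0.8²·19.2²·0.94 + 1.7²·6.9²·0.86 + 4.4²·0.89] + 324.823 = 357.334 + 324.823 = 682.157.
Reliability = 682.157 / 717.706 = 0.9505.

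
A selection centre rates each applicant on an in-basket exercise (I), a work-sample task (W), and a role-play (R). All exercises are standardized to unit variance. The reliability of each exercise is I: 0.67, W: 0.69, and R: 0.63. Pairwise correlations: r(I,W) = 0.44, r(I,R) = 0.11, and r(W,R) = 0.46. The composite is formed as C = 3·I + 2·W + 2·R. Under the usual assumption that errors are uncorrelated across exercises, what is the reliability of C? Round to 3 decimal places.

Var(C) = 3² + 2² + 2² + 2·[6·0.44 + 6·0.11 + 4·0.46] = 17 + 10.28 = 27.28.
Because errors are independent across components, Cov(Tᵢ,Tⱼ) = Cov(Xᵢ,Xⱼ); the off-diagonal part of the true-score variance is the same as above.
True-score variance = [3²·0.67 + 2²·0.69 + 2²·0.63] + 10.28 = 11.31 + 10.28 = 21.59.
Reliability = 21.59 / 27.28 = 0.791.

0.791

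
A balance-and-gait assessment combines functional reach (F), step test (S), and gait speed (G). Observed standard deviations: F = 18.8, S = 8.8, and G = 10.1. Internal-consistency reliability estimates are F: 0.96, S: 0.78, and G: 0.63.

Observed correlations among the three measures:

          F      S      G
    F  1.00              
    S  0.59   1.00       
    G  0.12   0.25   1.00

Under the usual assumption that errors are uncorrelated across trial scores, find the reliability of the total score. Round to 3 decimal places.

Var(F+S+G) = 18.8² + 8.8² + 10.1² + 2·[18.8·8.8·0.59 + 18.8·10.1·0.12 + 8.8·10.1·0.25] = 532.89 + 285.23 = 818.12.
Under uncorrelated errors the observed covariances equal the true-score covariances, so only the own-variance terms attenuate.
True-score variance = [18.8²·0.96 + 8.8²·0.78 + 10.1²·0.63] + 285.23 = 463.972 + 285.23 = 749.202.
Reliability = 749.202 / 818.12 = 0.916.

0.916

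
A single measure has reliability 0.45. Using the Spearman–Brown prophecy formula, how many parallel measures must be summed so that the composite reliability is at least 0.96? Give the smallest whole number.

k ≥ ρ*(1−ρ₁)/(ρ₁(1−ρ*)) = 0.96·0.55 / (0.45·0.04) = 29.333.
Smallest integer k = 30.

30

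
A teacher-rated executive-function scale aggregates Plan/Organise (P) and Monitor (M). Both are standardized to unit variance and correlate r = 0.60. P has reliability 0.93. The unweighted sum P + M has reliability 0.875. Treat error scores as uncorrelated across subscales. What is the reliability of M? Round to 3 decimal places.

Var(P+M) = 2 + 2·0.60 = 3.200.
True-score variance = ρ_P + ρ_M + 2·0.60, so 0.875 = (0.93 + ρ_M + 1.20) / 3.200.
ρ_M = 0.875·3.200 − 0.93 − 1.20 = 0.670.

0.670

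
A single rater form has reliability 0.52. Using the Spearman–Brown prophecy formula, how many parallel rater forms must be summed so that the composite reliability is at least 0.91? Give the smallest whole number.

k ≥ ρ*(1−ρ₁)/(ρ₁(1−ρ*)) = 0.91·0.48 / (0.52·0.09) = 9.333.
Smallest integer k = 10.

10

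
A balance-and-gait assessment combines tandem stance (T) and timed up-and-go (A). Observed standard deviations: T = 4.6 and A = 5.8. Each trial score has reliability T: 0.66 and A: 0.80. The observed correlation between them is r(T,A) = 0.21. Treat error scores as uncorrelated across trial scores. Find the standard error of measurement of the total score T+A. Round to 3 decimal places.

3.731

Var(total) = 54.8 + 11.2056 = 66.0056.
True-score variance = 40.8776 + 11.2056 = 52.0832, so reliability = 0.7891.
Error variance = 66.0056 − 52.0832 = 13.9224; SEM = √13.9224 = 3.731.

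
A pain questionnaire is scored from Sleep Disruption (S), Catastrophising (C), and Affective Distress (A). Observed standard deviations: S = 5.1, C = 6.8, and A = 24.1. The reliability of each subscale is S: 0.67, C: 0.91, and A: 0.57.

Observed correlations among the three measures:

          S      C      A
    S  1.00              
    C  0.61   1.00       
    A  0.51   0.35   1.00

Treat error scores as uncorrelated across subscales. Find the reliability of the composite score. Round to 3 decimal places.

0.719

Var(S+C+A) = 5.1² + 6.8² + 24.1² + 2·[5.1·6.8·0.61 + 5.1·24.1·0.51 + 6.8·24.1·0.35] = 653.06 + 282.394 = 935.454.
With uncorrelated errors the cross-covariances are all true-score covariance, so they carry over unchanged; only the diagonal terms shrink to ρᵢσᵢ².
True-score variance = [5.1²·0.67 + 6.8²·0.91 + 24.1²·0.57] + 282.394 = 390.567 + 282.394 = 672.961.
Reliability = 672.961 / 935.454 = 0.719.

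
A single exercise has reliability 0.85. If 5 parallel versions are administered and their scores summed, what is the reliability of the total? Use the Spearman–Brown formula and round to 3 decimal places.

0.966

ρ_k = kρ / (1 + (k−1)ρ) = 5·0.85 / (1 + 4·0.85) = 4.250 / 4.400 = 0.966.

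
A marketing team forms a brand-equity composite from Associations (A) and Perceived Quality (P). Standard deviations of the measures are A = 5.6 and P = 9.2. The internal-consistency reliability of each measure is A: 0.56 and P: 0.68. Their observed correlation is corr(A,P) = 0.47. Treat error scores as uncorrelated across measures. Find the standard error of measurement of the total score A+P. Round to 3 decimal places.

6.394

Var(total) = 116 + 48.4288 = 164.429.
True-score variance = 75.1168 + 48.4288 = 123.546, so reliability = 0.7514.
Error variance = 164.429 − 123.546 = 40.8832; SEM = √40.8832 = 6.394.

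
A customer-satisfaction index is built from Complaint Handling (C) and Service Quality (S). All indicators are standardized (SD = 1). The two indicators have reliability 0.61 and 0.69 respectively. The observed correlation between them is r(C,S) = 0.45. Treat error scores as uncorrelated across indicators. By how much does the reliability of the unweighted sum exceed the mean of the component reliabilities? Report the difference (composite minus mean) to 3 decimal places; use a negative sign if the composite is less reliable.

0.109

Var(sum) = 2 + 0.9 = 2.9; true-score variance = 1.3 + 0.9 = 2.2; composite reliability = 0.7586.
Mean component reliability = 0.6500.
Difference = 0.7586 − 0.6500 = 0.109.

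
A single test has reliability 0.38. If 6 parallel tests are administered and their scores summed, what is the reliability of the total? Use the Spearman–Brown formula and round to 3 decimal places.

0.786

ρ_k = kρ / (1 + (k−1)ρ) = 6·0.38 / (1 + 5·0.38) = 2.280 / 2.900 = 0.786.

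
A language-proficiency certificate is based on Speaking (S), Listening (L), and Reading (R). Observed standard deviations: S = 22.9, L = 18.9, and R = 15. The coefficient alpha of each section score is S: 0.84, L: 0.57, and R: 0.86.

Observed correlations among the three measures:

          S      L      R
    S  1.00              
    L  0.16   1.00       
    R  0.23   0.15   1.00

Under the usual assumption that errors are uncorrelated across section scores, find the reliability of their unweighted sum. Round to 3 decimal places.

0.819

Var(S+L+R) = 22.9² + 18.9² + 15² + 2·[22.9·18.9·0.16 + 22.9·15·0.23 + 18.9·15·0.15] = 1106.62 + 381.559 = 1488.18.
Because errors are independent across components, Cov(Tᵢ,Tⱼ) = Cov(Xᵢ,Xⱼ); the off-diagonal part of the true-score variance is the same as above.
True-score variance = [22.9²·0.84 + 18.9²·0.57 + 15²·0.86] + 381.559 = 837.614 + 381.559 = 1219.17.
Reliability = 1219.17 / 1488.18 = 0.819.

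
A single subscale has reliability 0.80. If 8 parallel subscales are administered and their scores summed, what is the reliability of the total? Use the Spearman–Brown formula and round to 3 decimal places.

ρ_k = kρ / (1 + (k−1)ρ) = 8·0.80 / (1 + 7·0.80) = 6.400 / 6.600 = 0.970.

0.970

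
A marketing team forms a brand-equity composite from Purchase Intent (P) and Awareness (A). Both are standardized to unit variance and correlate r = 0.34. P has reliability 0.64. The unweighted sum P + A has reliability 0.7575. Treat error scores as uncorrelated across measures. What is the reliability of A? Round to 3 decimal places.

Var(P+A) = 2 + 2·0.34 = 2.680.
True-score variance = ρ_P + ρ_A + 2·0.34, so 0.7575 = (0.64 + ρ_A + 0.68) / 2.680.
ρ_A = 0.7575·2.680 − 0.64 − 0.68 = 0.710.

0.710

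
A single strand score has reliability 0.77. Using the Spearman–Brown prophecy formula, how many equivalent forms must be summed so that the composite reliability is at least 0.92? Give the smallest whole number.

4

k ≥ ρ*(1−ρ₁)/(ρ₁(1−ρ*)) = 0.92·0.23 / (0.77·0.08) = 3.435.
Smallest integer k = 4.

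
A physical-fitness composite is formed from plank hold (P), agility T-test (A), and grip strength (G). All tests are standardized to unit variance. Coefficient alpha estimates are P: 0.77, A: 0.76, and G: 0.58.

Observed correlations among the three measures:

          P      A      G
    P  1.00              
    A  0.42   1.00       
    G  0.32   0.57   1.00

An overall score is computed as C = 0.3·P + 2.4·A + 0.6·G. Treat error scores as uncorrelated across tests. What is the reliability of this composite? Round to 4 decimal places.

0.8187

Var(C) = 0.3² + 2.4² + 0.6² + 2·[0.72·0.42 + 0.18·0.32 + 1.44·0.57] = 6.21 + 2.3616 = 8.5716.
Because errors are independent across components, Cov(Tᵢ,Tⱼ) = Cov(Xᵢ,Xⱼ); the off-diagonal part of the true-score variance is the same as above.
True-score variance = [0.3²·0.77 + 2.4²·0.76 + 0.6²·0.58] + 2.3616 = 4.6557 + 2.3616 = 7.0173.
Reliability = 7.0173 / 8.5716 = 0.8187.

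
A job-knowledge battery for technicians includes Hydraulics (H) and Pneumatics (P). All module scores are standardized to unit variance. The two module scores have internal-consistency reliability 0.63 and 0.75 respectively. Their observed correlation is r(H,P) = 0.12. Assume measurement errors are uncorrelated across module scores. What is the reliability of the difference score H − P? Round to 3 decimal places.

0.648

Var(H−P) = 1 + 1 − 2·0.12 = 2 − 0.24 = 1.76.
With uncorrelated errors the cross-covariances are all true-score covariance, so they carry over unchanged; only the diagonal terms shrink to ρᵢσᵢ².
True-score variance = [0.63 + 0.75] − 0.24 = 1.38 − 0.24 = 1.14.
Reliability = 1.14 / 1.76 = 0.648.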